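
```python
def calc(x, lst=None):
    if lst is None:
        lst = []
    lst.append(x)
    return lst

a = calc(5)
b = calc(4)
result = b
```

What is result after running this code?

Step 1: None default with guard creates a NEW list each call.
Step 2: a = [5] (fresh list). b = [4] (another fresh list).
Step 3: result = [4] (this is the fix for mutable default)

The answer is [4].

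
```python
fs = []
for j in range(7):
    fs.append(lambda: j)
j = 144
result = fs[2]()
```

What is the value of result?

Step 1: Lambdas capture the variable j by reference, not by value.
Step 2: After the loop, j is reassigned to 144.
Step 3: fs[2]() looks up the current j = 144. result = 144

The answer is 144.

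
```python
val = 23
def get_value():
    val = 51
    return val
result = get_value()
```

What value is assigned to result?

Step 1: Global val = 23.
Step 2: get_value() creates local val = 51, shadowing the global.
Step 3: Returns local val = 51. result = 51

The answer is 51.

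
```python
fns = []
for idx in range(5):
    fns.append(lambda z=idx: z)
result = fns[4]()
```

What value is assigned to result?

Step 1: Default argument z=idx captures idx's value at each iteration.
Step 2: fns[4] captured z = 4 when idx was 4.
Step 3: result = 4

The answer is 4.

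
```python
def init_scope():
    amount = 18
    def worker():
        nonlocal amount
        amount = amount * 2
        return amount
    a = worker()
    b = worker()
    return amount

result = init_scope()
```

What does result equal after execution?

Step 1: amount starts at 18.
Step 2: First worker(): amount = 18 * 2 = 36.
Step 3: Second worker(): amount = 36 * 2 = 72.
Step 4: result = 72

The answer is 72.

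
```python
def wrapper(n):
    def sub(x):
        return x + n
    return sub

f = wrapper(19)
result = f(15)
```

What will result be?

Step 1: wrapper(19) creates a closure that captures n = 19.
Step 2: f(15) calls the closure with x = 15, returning 15 + 19 = 34.
Step 3: result = 34

The answer is 34.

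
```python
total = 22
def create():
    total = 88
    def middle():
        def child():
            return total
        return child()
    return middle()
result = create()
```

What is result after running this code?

Step 1: create() defines total = 88. middle() and child() have no local total.
Step 2: child() checks local (none), enclosing middle() (none), enclosing create() and finds total = 88.
Step 3: result = 88

The answer is 88.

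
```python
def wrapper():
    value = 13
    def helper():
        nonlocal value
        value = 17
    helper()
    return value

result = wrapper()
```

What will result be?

Step 1: wrapper() sets value = 13.
Step 2: helper() uses nonlocal to reassign value = 17.
Step 3: result = 17

The answer is 17.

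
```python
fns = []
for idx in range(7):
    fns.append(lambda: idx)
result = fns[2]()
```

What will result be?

Step 1: The loop creates 7 lambdas, all referencing the same variable idx.
Step 2: After the loop, idx = 6 (final value).
Step 3: fns[2]() looks up idx at call time and finds 6. This is the late binding gotcha. result = 6

The answer is 6.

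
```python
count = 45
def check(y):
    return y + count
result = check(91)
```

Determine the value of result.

Step 1: count = 45 is defined globally.
Step 2: check(91) uses parameter y = 91 and looks up count from global scope = 45.
Step 3: result = 91 + 45 = 136

The answer is 136.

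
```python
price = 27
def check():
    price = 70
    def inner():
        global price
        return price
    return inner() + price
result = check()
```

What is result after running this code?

Step 1: Global price = 27. check() shadows with local price = 70.
Step 2: inner() uses global keyword, so inner() returns global price = 27.
Step 3: check() returns 27 + 70 = 97

The answer is 97.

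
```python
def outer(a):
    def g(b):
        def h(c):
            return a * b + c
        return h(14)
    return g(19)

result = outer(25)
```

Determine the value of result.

Step 1: a = 25, b = 19, c = 14.
Step 2: h() computes a * b + c = 25 * 19 + 14 = 489.
Step 3: result = 489

The answer is 489.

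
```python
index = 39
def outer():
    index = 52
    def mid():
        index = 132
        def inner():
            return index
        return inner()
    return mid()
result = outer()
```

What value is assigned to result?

Step 1: Three levels of shadowing: global 39, outer 52, mid 132.
Step 2: inner() finds index = 132 in enclosing mid() scope.
Step 3: result = 132

The answer is 132.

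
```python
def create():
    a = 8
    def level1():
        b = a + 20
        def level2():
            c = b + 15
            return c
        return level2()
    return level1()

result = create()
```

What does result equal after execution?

Step 1: a = 8. b = a + 20 = 28.
Step 2: c = b + 15 = 28 + 15 = 43.
Step 3: result = 43

The answer is 43.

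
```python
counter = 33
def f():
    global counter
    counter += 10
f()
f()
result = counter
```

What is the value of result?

Step 1: counter = 33.
Step 2: First f(): counter = 33 + 10 = 43.
Step 3: Second f(): counter = 43 + 10 = 53. result = 53

The answer is 53.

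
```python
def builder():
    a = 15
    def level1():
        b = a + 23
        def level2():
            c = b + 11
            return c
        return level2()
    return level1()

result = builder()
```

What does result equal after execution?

Step 1: a = 15. b = a + 23 = 38.
Step 2: c = b + 11 = 38 + 11 = 49.
Step 3: result = 49

The answer is 49.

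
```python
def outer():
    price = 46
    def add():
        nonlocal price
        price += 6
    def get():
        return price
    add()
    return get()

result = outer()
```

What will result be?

Step 1: price = 46. add() modifies it via nonlocal, get() reads it.
Step 2: add() makes price = 46 + 6 = 52.
Step 3: get() returns 52. result = 52

The answer is 52.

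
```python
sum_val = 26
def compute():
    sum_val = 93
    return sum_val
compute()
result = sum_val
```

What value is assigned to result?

Step 1: Global sum_val = 26.
Step 2: compute() creates local sum_val = 93 (shadow, not modification).
Step 3: After compute() returns, global sum_val is unchanged. result = 26

The answer is 26.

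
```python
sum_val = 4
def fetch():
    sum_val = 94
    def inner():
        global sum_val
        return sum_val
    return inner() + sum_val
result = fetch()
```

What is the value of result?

Step 1: Global sum_val = 4. fetch() shadows with local sum_val = 94.
Step 2: inner() uses global keyword, so inner() returns global sum_val = 4.
Step 3: fetch() returns 4 + 94 = 98

The answer is 98.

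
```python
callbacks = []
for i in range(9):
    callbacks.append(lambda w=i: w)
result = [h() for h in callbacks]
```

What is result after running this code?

Step 1: Default arg w=i captures i at each iteration.
Step 2: Each lambda has its own default: 0, 1, ..., 8.
Step 3: result = [0, 1, 2, 3, 4, 5, 6, 7, 8]

The answer is [0, 1, 2, 3, 4, 5, 6, 7, 8].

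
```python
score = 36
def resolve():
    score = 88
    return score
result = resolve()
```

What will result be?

Step 1: Global score = 36.
Step 2: resolve() creates local score = 88, shadowing the global.
Step 3: Returns local score = 88. result = 88

The answer is 88.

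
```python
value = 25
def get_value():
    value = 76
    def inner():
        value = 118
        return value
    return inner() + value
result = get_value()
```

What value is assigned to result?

Step 1: get_value() has local value = 76. inner() has local value = 118.
Step 2: inner() returns its local value = 118.
Step 3: get_value() returns 118 + its own value (76) = 194

The answer is 194.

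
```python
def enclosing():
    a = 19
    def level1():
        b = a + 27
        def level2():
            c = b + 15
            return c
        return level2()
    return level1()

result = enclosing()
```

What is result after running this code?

Step 1: a = 19. b = a + 27 = 46.
Step 2: c = b + 15 = 46 + 15 = 61.
Step 3: result = 61

The answer is 61.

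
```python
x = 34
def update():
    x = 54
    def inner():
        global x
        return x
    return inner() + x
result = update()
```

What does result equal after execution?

Step 1: Global x = 34. update() shadows with local x = 54.
Step 2: inner() uses global keyword, so inner() returns global x = 34.
Step 3: update() returns 34 + 54 = 88

The answer is 88.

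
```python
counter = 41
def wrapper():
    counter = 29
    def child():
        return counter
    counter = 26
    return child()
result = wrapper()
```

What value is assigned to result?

Step 1: wrapper() sets counter = 29, then later counter = 26.
Step 2: child() is called after counter is reassigned to 26. Closures capture variables by reference, not by value.
Step 3: result = 26

The answer is 26.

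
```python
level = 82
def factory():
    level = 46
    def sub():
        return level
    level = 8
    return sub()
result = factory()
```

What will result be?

Step 1: factory() sets level = 46, then later level = 8.
Step 2: sub() is called after level is reassigned to 8. Closures capture variables by reference, not by value.
Step 3: result = 8

The answer is 8.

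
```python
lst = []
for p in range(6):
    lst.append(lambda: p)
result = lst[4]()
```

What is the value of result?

Step 1: The loop creates 6 lambdas, all referencing the same variable p.
Step 2: After the loop, p = 5 (final value).
Step 3: lst[4]() looks up p at call time and finds 5. This is the late binding gotcha. result = 5

The answer is 5.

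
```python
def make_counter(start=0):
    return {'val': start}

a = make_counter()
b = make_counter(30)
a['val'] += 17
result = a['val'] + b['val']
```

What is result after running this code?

Step 1: make_counter() returns a new dict each call (immutable default 0).
Step 2: a = {'val': 0}, b = {'val': 30}.
Step 3: a['val'] += 17 = 17. result = 17 + 30 = 47

The answer is 47.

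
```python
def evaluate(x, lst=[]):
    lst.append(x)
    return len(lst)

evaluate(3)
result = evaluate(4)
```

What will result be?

Step 1: Mutable default list persists between calls.
Step 2: First call: lst = [3], len = 1. Second call: lst = [3, 4], len = 2.
Step 3: result = 2

The answer is 2.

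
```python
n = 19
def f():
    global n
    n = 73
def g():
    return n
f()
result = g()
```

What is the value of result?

Step 1: n = 19.
Step 2: f() sets global n = 73.
Step 3: g() reads global n = 73. result = 73

The answer is 73.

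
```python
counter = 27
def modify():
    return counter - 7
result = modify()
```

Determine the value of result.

Step 1: counter = 27 is defined globally.
Step 2: modify() looks up counter from global scope = 27, then computes 27 - 7 = 20.
Step 3: result = 20

The answer is 20.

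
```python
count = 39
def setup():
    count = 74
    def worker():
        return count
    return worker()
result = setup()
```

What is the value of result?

Step 1: count = 39 globally, but setup() defines count = 74 locally.
Step 2: worker() looks up count. Not in local scope, so checks enclosing scope (setup) and finds count = 74.
Step 3: result = 74

The answer is 74.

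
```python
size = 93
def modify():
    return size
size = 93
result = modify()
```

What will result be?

Step 1: size is first set to 93, then reassigned to 93.
Step 2: modify() is called after the reassignment, so it looks up the current global size = 93.
Step 3: result = 93

The answer is 93.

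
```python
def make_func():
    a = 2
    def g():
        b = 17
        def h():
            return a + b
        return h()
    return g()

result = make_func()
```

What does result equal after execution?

Step 1: make_func() defines a = 2. g() defines b = 17.
Step 2: h() accesses both from enclosing scopes: a = 2, b = 17.
Step 3: result = 2 + 17 = 19

The answer is 19.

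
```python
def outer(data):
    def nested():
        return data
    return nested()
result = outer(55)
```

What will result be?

Step 1: outer(55) binds parameter data = 55.
Step 2: nested() looks up data in enclosing scope and finds the parameter data = 55.
Step 3: result = 55

The answer is 55.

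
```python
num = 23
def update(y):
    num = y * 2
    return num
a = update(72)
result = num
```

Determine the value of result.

Step 1: Global num = 23.
Step 2: update(72) creates local num = 72 * 2 = 144.
Step 3: Global num unchanged because no global keyword. result = 23

The answer is 23.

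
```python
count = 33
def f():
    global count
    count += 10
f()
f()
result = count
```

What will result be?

Step 1: count = 33.
Step 2: First f(): count = 33 + 10 = 43.
Step 3: Second f(): count = 43 + 10 = 53. result = 53

The answer is 53.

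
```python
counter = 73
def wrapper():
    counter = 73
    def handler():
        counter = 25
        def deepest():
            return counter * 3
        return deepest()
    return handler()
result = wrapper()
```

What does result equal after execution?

Step 1: deepest() looks up counter through LEGB: not local, finds counter = 25 in enclosing handler().
Step 2: Returns 25 * 3 = 75.
Step 3: result = 75

The answer is 75.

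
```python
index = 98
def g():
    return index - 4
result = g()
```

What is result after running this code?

Step 1: index = 98 is defined globally.
Step 2: g() looks up index from global scope = 98, then computes 98 - 4 = 94.
Step 3: result = 94

The answer is 94.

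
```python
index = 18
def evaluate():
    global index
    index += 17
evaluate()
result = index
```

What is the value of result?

Step 1: index = 18 globally.
Step 2: evaluate() modifies global index: index += 17 = 35.
Step 3: result = 35

The answer is 35.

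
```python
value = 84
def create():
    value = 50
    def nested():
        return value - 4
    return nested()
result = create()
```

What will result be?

Step 1: create() shadows global value with value = 50.
Step 2: nested() finds value = 50 in enclosing scope, computes 50 - 4 = 46.
Step 3: result = 46

The answer is 46.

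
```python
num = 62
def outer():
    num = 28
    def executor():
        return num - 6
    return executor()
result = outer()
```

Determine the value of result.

Step 1: outer() shadows global num with num = 28.
Step 2: executor() finds num = 28 in enclosing scope, computes 28 - 6 = 22.
Step 3: result = 22

The answer is 22.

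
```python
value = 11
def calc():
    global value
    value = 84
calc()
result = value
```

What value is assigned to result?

Step 1: value = 11 globally.
Step 2: calc() declares global value and sets it to 84.
Step 3: After calc(), global value = 84. result = 84

The answer is 84.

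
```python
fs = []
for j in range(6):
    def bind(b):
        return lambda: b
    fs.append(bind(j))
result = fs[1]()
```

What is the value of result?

Step 1: bind(j) creates a new scope capturing b = j at call time.
Step 2: fs[1] = bind(1), so its lambda captures b = 1.
Step 3: result = 1 (closure factory fixes late binding)

The answer is 1.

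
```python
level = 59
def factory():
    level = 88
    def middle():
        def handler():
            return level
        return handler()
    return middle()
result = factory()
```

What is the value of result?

Step 1: factory() defines level = 88. middle() and handler() have no local level.
Step 2: handler() checks local (none), enclosing middle() (none), enclosing factory() and finds level = 88.
Step 3: result = 88

The answer is 88.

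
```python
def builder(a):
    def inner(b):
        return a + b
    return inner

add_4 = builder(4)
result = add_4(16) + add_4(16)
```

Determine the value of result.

Step 1: add_4 captures a = 4.
Step 2: add_4(16) = 4 + 16 = 20, called twice.
Step 3: result = 20 + 20 = 40

The answer is 40.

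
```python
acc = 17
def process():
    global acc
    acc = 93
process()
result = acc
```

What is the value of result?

Step 1: acc = 17 globally.
Step 2: process() declares global acc and sets it to 93.
Step 3: After process(), global acc = 93. result = 93

The answer is 93.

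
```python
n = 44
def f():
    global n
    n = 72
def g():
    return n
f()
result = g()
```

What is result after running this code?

Step 1: n = 44.
Step 2: f() sets global n = 72.
Step 3: g() reads global n = 72. result = 72

The answer is 72.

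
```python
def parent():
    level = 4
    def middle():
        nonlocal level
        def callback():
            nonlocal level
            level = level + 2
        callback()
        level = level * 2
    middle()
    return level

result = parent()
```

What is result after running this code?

Step 1: level = 4.
Step 2: callback() adds 2: level = 4 + 2 = 6.
Step 3: middle() doubles: level = 6 * 2 = 12.
Step 4: result = 12

The answer is 12.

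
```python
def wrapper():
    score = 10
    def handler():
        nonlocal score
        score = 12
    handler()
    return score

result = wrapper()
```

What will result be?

Step 1: wrapper() sets score = 10.
Step 2: handler() uses nonlocal to reassign score = 12.
Step 3: result = 12

The answer is 12.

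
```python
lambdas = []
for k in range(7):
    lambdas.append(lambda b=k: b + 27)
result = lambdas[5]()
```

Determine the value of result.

Step 1: Default argument b=k captures k's value at definition time.
Step 2: lambdas[5] was defined when k = 5, so b defaults to 5.
Step 3: result = 5 + 27 = 32 (default arg fixes the late binding issue)

The answer is 32.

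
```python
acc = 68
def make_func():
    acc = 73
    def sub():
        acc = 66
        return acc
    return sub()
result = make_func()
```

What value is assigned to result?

Step 1: Three scopes define acc: global (68), make_func (73), sub (66).
Step 2: sub() has its own local acc = 66, which shadows both enclosing and global.
Step 3: result = 66 (local wins in LEGB)

The answer is 66.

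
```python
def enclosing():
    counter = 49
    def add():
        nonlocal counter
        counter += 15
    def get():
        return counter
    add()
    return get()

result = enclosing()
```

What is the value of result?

Step 1: counter = 49. add() modifies it via nonlocal, get() reads it.
Step 2: add() makes counter = 49 + 15 = 64.
Step 3: get() returns 64. result = 64

The answer is 64.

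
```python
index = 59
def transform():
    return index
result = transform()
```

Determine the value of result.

Step 1: index = 59 is defined in the global scope.
Step 2: transform() looks up index. No local index exists, so Python checks the global scope via LEGB rule and finds index = 59.
Step 3: result = 59

The answer is 59.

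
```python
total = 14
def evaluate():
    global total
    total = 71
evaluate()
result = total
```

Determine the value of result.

Step 1: total = 14 globally.
Step 2: evaluate() declares global total and sets it to 71.
Step 3: After evaluate(), global total = 71. result = 71

The answer is 71.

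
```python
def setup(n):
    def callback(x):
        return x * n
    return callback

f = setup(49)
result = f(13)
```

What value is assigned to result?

Step 1: setup(49) creates a closure capturing n = 49.
Step 2: f(13) computes 13 * 49 = 637.
Step 3: result = 637

The answer is 637.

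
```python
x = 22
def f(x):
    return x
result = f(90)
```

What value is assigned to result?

Step 1: Global x = 22.
Step 2: f(90) takes parameter x = 90, which shadows the global.
Step 3: result = 90

The answer is 90.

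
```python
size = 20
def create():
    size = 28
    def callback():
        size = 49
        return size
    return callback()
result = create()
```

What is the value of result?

Step 1: Three scopes define size: global (20), create (28), callback (49).
Step 2: callback() has its own local size = 49, which shadows both enclosing and global.
Step 3: result = 49 (local wins in LEGB)

The answer is 49.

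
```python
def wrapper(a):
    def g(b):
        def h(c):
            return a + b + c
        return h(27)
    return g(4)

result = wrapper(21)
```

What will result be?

Step 1: a = 21, b = 4, c = 27 across three nested scopes.
Step 2: h() accesses all three via LEGB rule.
Step 3: result = 21 + 4 + 27 = 52

The answer is 52.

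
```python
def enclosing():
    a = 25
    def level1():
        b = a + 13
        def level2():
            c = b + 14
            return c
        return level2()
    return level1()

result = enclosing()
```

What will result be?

Step 1: a = 25. b = a + 13 = 38.
Step 2: c = b + 14 = 38 + 14 = 52.
Step 3: result = 52

The answer is 52.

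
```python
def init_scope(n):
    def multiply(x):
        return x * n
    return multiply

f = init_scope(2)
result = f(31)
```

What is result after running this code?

Step 1: init_scope(2) returns multiply closure with n = 2.
Step 2: f(31) computes 31 * 2 = 62.
Step 3: result = 62

The answer is 62.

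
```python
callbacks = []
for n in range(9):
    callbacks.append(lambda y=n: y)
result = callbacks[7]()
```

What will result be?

Step 1: Default argument y=n captures n's value at each iteration.
Step 2: callbacks[7] captured y = 7 when n was 7.
Step 3: result = 7

The answer is 7.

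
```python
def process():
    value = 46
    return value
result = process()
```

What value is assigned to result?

Step 1: process() defines value = 46 in its local scope.
Step 2: return value finds the local variable value = 46.
Step 3: result = 46

The answer is 46.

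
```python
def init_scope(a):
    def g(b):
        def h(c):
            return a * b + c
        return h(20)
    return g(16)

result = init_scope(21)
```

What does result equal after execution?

Step 1: a = 21, b = 16, c = 20.
Step 2: h() computes a * b + c = 21 * 16 + 20 = 356.
Step 3: result = 356

The answer is 356.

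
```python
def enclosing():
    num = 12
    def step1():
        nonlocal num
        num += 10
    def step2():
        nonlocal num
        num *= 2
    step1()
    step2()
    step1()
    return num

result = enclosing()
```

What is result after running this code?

Step 1: num = 12.
Step 2: step1(): num = 12 + 10 = 22.
Step 3: step2(): num = 22 * 2 = 44.
Step 4: step1(): num = 44 + 10 = 54. result = 54

The answer is 54.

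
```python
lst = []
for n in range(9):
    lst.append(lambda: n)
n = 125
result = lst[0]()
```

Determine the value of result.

Step 1: Lambdas capture the variable n by reference, not by value.
Step 2: After the loop, n is reassigned to 125.
Step 3: lst[0]() looks up the current n = 125. result = 125

The answer is 125.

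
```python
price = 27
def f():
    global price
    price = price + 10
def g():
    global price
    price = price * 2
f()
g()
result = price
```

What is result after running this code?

Step 1: price = 27.
Step 2: f() adds 10: price = 27 + 10 = 37.
Step 3: g() doubles: price = 37 * 2 = 74.
Step 4: result = 74

The answer is 74.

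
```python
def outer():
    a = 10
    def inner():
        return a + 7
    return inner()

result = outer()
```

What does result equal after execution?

Step 1: outer() defines a = 10.
Step 2: inner() reads a = 10 from enclosing scope, returns 10 + 7 = 17.
Step 3: result = 17

The answer is 17.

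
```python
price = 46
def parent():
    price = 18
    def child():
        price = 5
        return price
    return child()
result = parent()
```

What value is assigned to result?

Step 1: Three scopes define price: global (46), parent (18), child (5).
Step 2: child() has its own local price = 5, which shadows both enclosing and global.
Step 3: result = 5 (local wins in LEGB)

The answer is 5.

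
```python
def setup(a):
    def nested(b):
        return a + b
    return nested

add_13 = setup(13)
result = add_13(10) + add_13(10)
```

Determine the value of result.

Step 1: add_13 captures a = 13.
Step 2: add_13(10) = 13 + 10 = 23, called twice.
Step 3: result = 23 + 23 = 46

The answer is 46.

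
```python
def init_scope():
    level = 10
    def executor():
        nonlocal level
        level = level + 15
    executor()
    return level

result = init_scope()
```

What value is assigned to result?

Step 1: init_scope() sets level = 10.
Step 2: executor() uses nonlocal to modify level in init_scope's scope: level = 10 + 15 = 25.
Step 3: init_scope() returns the modified level = 25

The answer is 25.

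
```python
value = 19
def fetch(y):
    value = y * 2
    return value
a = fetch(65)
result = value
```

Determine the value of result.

Step 1: Global value = 19.
Step 2: fetch(65) creates local value = 65 * 2 = 130.
Step 3: Global value unchanged because no global keyword. result = 19

The answer is 19.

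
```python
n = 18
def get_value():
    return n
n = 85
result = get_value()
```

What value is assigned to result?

Step 1: n is first set to 18, then reassigned to 85.
Step 2: get_value() is called after the reassignment, so it looks up the current global n = 85.
Step 3: result = 85

The answer is 85.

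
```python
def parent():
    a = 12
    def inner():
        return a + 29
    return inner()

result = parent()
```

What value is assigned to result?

Step 1: parent() defines a = 12.
Step 2: inner() reads a = 12 from enclosing scope, returns 12 + 29 = 41.
Step 3: result = 41

The answer is 41.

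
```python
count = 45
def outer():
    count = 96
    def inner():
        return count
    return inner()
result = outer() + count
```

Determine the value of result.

Step 1: Global count = 45. outer() shadows with count = 96.
Step 2: inner() returns enclosing count = 96. outer() = 96.
Step 3: result = 96 + global count (45) = 141

The answer is 141.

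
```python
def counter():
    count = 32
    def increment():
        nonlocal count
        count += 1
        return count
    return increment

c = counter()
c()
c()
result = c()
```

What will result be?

Step 1: counter() creates closure with count = 32.
Step 2: Each c() call increments count via nonlocal. After 3 calls: 32 + 3 = 35.
Step 3: result = 35

The answer is 35.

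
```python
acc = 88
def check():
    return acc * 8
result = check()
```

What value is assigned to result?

Step 1: acc = 88 is defined globally.
Step 2: check() looks up acc from global scope = 88, then computes 88 * 8 = 704.
Step 3: result = 704

The answer is 704.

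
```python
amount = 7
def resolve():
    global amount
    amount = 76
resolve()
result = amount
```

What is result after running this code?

Step 1: amount = 7 globally.
Step 2: resolve() declares global amount and sets it to 76.
Step 3: After resolve(), global amount = 76. result = 76

The answer is 76.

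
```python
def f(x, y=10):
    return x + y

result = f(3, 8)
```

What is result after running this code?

Step 1: f(3, 8) overrides default y with 8.
Step 2: Returns 3 + 8 = 11.
Step 3: result = 11

The answer is 11.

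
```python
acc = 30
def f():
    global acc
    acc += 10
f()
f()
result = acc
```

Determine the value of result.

Step 1: acc = 30.
Step 2: First f(): acc = 30 + 10 = 40.
Step 3: Second f(): acc = 40 + 10 = 50. result = 50

The answer is 50.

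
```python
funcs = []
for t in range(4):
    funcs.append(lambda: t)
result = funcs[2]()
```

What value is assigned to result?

Step 1: The loop creates 4 lambdas, all referencing the same variable t.
Step 2: After the loop, t = 3 (final value).
Step 3: funcs[2]() looks up t at call time and finds 3. This is the late binding gotcha. result = 3

The answer is 3.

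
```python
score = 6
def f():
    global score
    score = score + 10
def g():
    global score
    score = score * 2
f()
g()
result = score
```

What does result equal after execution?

Step 1: score = 6.
Step 2: f() adds 10: score = 6 + 10 = 16.
Step 3: g() doubles: score = 16 * 2 = 32.
Step 4: result = 32

The answer is 32.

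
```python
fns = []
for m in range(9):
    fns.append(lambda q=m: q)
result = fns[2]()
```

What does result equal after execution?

Step 1: Default argument q=m captures m's value at each iteration.
Step 2: fns[2] captured q = 2 when m was 2.
Step 3: result = 2

The answer is 2.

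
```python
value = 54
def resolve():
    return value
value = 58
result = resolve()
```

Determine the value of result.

Step 1: value is first set to 54, then reassigned to 58.
Step 2: resolve() is called after the reassignment, so it looks up the current global value = 58.
Step 3: result = 58

The answer is 58.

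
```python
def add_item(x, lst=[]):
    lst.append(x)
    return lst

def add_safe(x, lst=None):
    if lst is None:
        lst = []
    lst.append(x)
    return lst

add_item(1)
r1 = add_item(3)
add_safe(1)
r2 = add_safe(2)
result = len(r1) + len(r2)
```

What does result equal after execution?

Step 1: add_item shares mutable default: after 2 calls, lst = [1, 3], len = 2.
Step 2: add_safe creates fresh list each time: r2 = [2], len = 1.
Step 3: result = 2 + 1 = 3

The answer is 3.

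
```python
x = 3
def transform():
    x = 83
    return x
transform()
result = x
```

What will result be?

Step 1: x = 3 globally.
Step 2: transform() creates a LOCAL x = 83 (no global keyword!).
Step 3: The global x is unchanged. result = 3

The answer is 3.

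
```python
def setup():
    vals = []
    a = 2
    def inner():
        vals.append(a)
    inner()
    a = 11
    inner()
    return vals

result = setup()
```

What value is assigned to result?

Step 1: a = 2. inner() appends current a to vals.
Step 2: First inner(): appends 2. Then a = 11.
Step 3: Second inner(): appends 11 (closure sees updated a). result = [2, 11]

The answer is [2, 11].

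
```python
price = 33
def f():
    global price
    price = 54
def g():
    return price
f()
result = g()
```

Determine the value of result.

Step 1: price = 33.
Step 2: f() sets global price = 54.
Step 3: g() reads global price = 54. result = 54

The answer is 54.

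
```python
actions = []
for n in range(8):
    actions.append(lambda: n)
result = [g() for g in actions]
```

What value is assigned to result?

Step 1: All 8 lambdas share the same variable n.
Step 2: After the loop, n = 7.
Step 3: Each call returns 7. result = [7, 7, 7, 7, 7, 7, 7, 7]

The answer is [7, 7, 7, 7, 7, 7, 7, 7].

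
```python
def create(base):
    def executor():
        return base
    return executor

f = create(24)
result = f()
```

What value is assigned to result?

Step 1: create(24) creates closure capturing base = 24.
Step 2: f() returns the captured base = 24.
Step 3: result = 24

The answer is 24.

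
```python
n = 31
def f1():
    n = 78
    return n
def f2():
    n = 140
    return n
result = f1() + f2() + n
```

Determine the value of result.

Step 1: Each function shadows global n with its own local.
Step 2: f1() returns 78, f2() returns 140.
Step 3: Global n = 31 is unchanged. result = 78 + 140 + 31 = 249

The answer is 249.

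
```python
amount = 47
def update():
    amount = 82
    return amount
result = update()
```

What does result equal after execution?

Step 1: Global amount = 47.
Step 2: update() creates local amount = 82, shadowing the global.
Step 3: Returns local amount = 82. result = 82

The answer is 82.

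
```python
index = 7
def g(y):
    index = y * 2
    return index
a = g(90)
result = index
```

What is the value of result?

Step 1: Global index = 7.
Step 2: g(90) creates local index = 90 * 2 = 180.
Step 3: Global index unchanged because no global keyword. result = 7

The answer is 7.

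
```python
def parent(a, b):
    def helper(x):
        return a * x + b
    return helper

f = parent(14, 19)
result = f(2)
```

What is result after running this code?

Step 1: parent(14, 19) captures a = 14, b = 19.
Step 2: f(2) computes 14 * 2 + 19 = 47.
Step 3: result = 47

The answer is 47.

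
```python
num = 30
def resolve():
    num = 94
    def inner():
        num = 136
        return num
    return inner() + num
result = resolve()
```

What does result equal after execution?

Step 1: resolve() has local num = 94. inner() has local num = 136.
Step 2: inner() returns its local num = 136.
Step 3: resolve() returns 136 + its own num (94) = 230

The answer is 230.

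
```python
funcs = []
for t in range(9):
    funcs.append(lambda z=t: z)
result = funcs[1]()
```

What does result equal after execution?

Step 1: Default argument z=t captures t's value at each iteration.
Step 2: funcs[1] captured z = 1 when t was 1.
Step 3: result = 1

The answer is 1.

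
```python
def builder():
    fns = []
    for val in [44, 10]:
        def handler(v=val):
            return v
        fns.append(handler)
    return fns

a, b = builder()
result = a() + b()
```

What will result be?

Step 1: Default argument v=val captures val at each iteration.
Step 2: a() returns 44 (captured at first iteration), b() returns 10 (captured at second).
Step 3: result = 44 + 10 = 54

The answer is 54.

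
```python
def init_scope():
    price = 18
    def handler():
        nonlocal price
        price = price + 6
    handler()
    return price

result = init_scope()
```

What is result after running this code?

Step 1: init_scope() sets price = 18.
Step 2: handler() uses nonlocal to modify price in init_scope's scope: price = 18 + 6 = 24.
Step 3: init_scope() returns the modified price = 24

The answer is 24.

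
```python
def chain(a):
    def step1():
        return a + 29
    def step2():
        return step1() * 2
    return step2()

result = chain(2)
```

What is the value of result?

Step 1: chain(2) captures a = 2.
Step 2: step2() calls step1() which returns 2 + 29 = 31.
Step 3: step2() returns 31 * 2 = 62

The answer is 62.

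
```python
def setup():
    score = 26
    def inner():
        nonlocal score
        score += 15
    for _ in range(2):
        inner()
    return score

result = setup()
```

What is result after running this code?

Step 1: score = 26.
Step 2: inner() is called 2 times in a loop, each adding 15 via nonlocal.
Step 3: score = 26 + 15 * 2 = 56

The answer is 56.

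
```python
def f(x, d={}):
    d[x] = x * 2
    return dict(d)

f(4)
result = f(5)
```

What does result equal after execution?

Step 1: Mutable default dict is shared across calls.
Step 2: First call adds 4: 8. Second call adds 5: 10.
Step 3: result = {4: 8, 5: 10}

The answer is {4: 8, 5: 10}.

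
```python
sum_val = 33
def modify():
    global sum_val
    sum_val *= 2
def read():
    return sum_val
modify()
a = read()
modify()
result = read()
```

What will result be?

Step 1: sum_val = 33.
Step 2: First modify(): sum_val = 33 * 2 = 66.
Step 3: Second modify(): sum_val = 66 * 2 = 132.
Step 4: read() returns 132

The answer is 132.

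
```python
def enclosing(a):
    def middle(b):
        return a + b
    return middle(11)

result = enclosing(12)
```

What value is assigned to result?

Step 1: enclosing(12) passes a = 12.
Step 2: middle(11) has b = 11, reads a = 12 from enclosing.
Step 3: result = 12 + 11 = 23

The answer is 23.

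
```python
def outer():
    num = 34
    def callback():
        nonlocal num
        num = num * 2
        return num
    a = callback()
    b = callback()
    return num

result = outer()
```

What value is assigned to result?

Step 1: num starts at 34.
Step 2: First callback(): num = 34 * 2 = 68.
Step 3: Second callback(): num = 68 * 2 = 136.
Step 4: result = 136

The answer is 136.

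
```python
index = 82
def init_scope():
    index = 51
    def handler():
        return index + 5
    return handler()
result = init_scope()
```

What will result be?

Step 1: init_scope() shadows global index with index = 51.
Step 2: handler() finds index = 51 in enclosing scope, computes 51 + 5 = 56.
Step 3: result = 56

The answer is 56.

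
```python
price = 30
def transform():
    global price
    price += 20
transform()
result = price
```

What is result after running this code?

Step 1: price = 30 globally.
Step 2: transform() modifies global price: price += 20 = 50.
Step 3: result = 50

The answer is 50.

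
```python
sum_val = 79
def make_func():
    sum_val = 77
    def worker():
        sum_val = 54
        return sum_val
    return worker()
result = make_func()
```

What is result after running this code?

Step 1: Three scopes define sum_val: global (79), make_func (77), worker (54).
Step 2: worker() has its own local sum_val = 54, which shadows both enclosing and global.
Step 3: result = 54 (local wins in LEGB)

The answer is 54.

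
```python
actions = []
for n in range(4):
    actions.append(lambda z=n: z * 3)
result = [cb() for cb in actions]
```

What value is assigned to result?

Step 1: Default arg z=n captures n at each iteration.
Step 2: actions[k] has z defaulting to k, returns k * 3.
Step 3: result = [0, 3, 6, 9]

The answer is [0, 3, 6, 9].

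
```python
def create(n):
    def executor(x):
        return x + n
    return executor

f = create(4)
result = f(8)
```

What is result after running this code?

Step 1: create(4) creates a closure that captures n = 4.
Step 2: f(8) calls the closure with x = 8, returning 8 + 4 = 12.
Step 3: result = 12

The answer is 12.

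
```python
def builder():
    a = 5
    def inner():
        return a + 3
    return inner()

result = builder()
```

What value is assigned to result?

Step 1: builder() defines a = 5.
Step 2: inner() reads a = 5 from enclosing scope, returns 5 + 3 = 8.
Step 3: result = 8

The answer is 8.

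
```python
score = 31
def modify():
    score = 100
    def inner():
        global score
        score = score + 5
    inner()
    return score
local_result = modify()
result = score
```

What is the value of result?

Step 1: Global score = 31. modify() creates local score = 100.
Step 2: inner() declares global score and adds 5: global score = 31 + 5 = 36.
Step 3: modify() returns its local score = 100 (unaffected by inner).
Step 4: result = global score = 36

The answer is 36.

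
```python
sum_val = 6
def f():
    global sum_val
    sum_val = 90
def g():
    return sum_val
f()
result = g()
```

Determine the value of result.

Step 1: sum_val = 6.
Step 2: f() sets global sum_val = 90.
Step 3: g() reads global sum_val = 90. result = 90

The answer is 90.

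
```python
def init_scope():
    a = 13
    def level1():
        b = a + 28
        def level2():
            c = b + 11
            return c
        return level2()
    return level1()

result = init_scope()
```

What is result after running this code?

Step 1: a = 13. b = a + 28 = 41.
Step 2: c = b + 11 = 41 + 11 = 52.
Step 3: result = 52

The answer is 52.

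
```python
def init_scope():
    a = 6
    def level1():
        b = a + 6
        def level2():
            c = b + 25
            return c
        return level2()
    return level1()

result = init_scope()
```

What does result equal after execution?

Step 1: a = 6. b = a + 6 = 12.
Step 2: c = b + 25 = 12 + 25 = 37.
Step 3: result = 37

The answer is 37.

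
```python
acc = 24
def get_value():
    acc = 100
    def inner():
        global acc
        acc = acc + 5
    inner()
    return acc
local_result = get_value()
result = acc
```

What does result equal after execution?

Step 1: Global acc = 24. get_value() creates local acc = 100.
Step 2: inner() declares global acc and adds 5: global acc = 24 + 5 = 29.
Step 3: get_value() returns its local acc = 100 (unaffected by inner).
Step 4: result = global acc = 29

The answer is 29.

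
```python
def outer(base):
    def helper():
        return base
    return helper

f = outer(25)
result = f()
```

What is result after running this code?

Step 1: outer(25) creates closure capturing base = 25.
Step 2: f() returns the captured base = 25.
Step 3: result = 25

The answer is 25.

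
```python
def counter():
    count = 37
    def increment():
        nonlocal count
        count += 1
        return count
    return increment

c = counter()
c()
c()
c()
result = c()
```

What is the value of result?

Step 1: counter() creates closure with count = 37.
Step 2: Each c() call increments count via nonlocal. After 4 calls: 37 + 4 = 41.
Step 3: result = 41

The answer is 41.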